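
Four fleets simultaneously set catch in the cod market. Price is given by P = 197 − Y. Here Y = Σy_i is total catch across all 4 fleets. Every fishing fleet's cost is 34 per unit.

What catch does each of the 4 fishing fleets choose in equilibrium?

32.6

A representative fishing fleet's profit is π_i = y_i(197 − Y) − 34y_i, with Y = y_i + Σ_{j≠i} y_j.
First-order condition: 163 − 2y_i − Σ_{j≠i} y_j = 0.
Imposing symmetry (y_j = y for all j) turns Σ_{j≠i} y_j into 3y, so 163 = 5y and y = 32.6.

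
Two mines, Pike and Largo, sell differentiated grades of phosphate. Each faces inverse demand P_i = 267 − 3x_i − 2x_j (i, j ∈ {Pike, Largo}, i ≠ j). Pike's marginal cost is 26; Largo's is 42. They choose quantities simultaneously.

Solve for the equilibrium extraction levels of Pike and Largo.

31.125, 27.125

Mine Pike's profit: π = x_{Pike}(267 − 3x_{Pike} − 2x_{Largo}) − 26x_{Pike}.
∂π/∂x_{Pike} = 241 − 6x_{Pike} − 2x_{Largo} = 0 ⇒ x_{Pike} = 241/6 − (1/3)x_{Largo}.
Similarly x_{Largo} = 37.5 − (1/3)x_{Pike}.
Solving the two reaction functions simultaneously: (1 − (−1/3)(−1/3))x_{Pike} = 241/6 − (1/3)·37.5, so (8/9)x_{Pike} = 83/3 and x_{Pike} = 31.125.
Then x_{Largo} = 37.5 − (1/3)·31.125 = 27.125.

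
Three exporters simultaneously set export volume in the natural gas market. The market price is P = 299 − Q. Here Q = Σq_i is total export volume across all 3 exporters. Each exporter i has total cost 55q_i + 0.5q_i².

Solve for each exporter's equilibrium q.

48.8

A representative exporter's profit is π_i = q_i(299 − Q) − 55q_i − 0.5q_i², with Q = q_i + Σ_{j≠i} q_j.
First-order condition: 244 − 3q_i − Σ_{j≠i} q_j = 0.
Imposing symmetry (q_j = q for all j) turns Σ_{j≠i} q_j into 2q, so 244 = 5q and q = 48.8.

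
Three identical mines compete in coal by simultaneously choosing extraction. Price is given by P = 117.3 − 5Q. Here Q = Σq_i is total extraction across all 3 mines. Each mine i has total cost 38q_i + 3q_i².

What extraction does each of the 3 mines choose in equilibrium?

3.05

A representative mine's profit is π_i = q_i(117.3 − 5Q) − 38q_i − 3q_i², with Q = q_i + Σ_{j≠i} q_j.
First-order condition: 79.3 − 16q_i − 5Σ_{j≠i} q_j = 0.
In a symmetric equilibrium every mine chooses the same q, so Σ_{j≠i} q_j = 2q. The condition becomes 79.3 − 26q = 0, giving q = 79.3/26 = 3.05.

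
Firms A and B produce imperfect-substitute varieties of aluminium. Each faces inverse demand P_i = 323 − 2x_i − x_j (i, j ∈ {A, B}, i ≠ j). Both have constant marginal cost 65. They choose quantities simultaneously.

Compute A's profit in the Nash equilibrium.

5325.12

Firm A's profit: π = x_A(323 − 2x_A − x_B) − 65x_A.
∂π/∂x_A = 258 − 4x_A − x_B = 0 ⇒ x_A = 64.5 − 0.25x_B.
By symmetry x_B = x_A; substituting into the reaction function, 1.25x_A = 64.5 and x_A = 51.6.
P_A = 323 − 2·51.6 − 51.6 = 168.2.
Profit = (168.2 − 65)·51.6 = 5325.12.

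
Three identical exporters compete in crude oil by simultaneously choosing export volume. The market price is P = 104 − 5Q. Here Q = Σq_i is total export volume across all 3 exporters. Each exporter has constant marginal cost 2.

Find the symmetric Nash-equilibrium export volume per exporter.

5.1

A representative exporter's profit is π_i = q_i(104 − 5Q) − 2q_i, with Q = q_i + Σ_{j≠i} q_j.
First-order condition: 102 − 10q_i − 5Σ_{j≠i} q_j = 0.
In a symmetric equilibrium every exporter chooses the same q, so Σ_{j≠i} q_j = 2q. The condition becomes 102 − 20q = 0, giving q = 102/20 = 5.1.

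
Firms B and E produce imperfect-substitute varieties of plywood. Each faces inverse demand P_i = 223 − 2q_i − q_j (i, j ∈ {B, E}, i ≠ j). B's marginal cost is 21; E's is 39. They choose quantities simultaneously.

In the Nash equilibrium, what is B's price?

Firm B's profit: π = q_B(223 − 2q_B − q_E) − 21q_B.
∂π/∂q_B = 202 − 4q_B − q_E = 0 ⇒ q_B = 50.5 − 0.25q_E.
Similarly q_E = 46 − 0.25q_B.
Substituting the second reaction function into the first: q_B = 50.5 − 0.25(46 − 0.25q_B), which gives 0.9375q_B = 39 ⇒ q_B = 41.6.
Then q_E = 46 − 0.25·41.6 = 35.6.
P_B = 223 − 2·41.6 − 35.6 = 104.2.

104.2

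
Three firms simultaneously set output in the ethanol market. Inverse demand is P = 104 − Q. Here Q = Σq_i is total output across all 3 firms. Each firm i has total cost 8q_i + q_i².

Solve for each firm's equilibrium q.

A representative firm's profit is π_i = q_i(104 − Q) − 8q_i − q_i², with Q = q_i + Σ_{j≠i} q_j.
First-order condition: 96 − 4q_i − Σ_{j≠i} q_j = 0.
In a symmetric equilibrium every firm chooses the same q, so Σ_{j≠i} q_j = 2q. The condition becomes 96 − 6q = 0, giving q = 96/6 = 16.

16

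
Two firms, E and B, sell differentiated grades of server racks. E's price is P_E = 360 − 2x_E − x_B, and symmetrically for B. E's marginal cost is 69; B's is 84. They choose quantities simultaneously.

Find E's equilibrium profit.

7009.28

Firm E's profit: π = x_E(360 − 2x_E − x_B) − 69x_E.
∂π/∂x_E = 291 − 4x_E − x_B = 0 ⇒ x_E = 72.75 − 0.25x_B.
Similarly x_B = 69 − 0.25x_E.
Plugging x_B into E's best response: x_E = 72.75 − 0.25(69 − 0.25x_E) ⇒ 0.9375x_E = 55.5, so x_E = 59.2.
Then x_B = 69 − 0.25·59.2 = 54.2.
P_E = 360 − 2·59.2 − 54.2 = 187.4.
Profit = (187.4 − 69)·59.2 = 7009.28.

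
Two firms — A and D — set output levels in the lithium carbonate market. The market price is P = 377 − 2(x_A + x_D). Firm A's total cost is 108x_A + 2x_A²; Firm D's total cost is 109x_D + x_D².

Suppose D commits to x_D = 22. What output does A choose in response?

28.125

Firm A's profit: π = x_A(377 − 2(x_A + x_D)) − 108x_A − 2x_A².
∂π/∂x_A = 269 − 8x_A − 2x_D = 0, so x_A = 33.625 − 0.25x_D.
At x_D = 22: x_A = 33.625 − 0.25·22 = 28.125.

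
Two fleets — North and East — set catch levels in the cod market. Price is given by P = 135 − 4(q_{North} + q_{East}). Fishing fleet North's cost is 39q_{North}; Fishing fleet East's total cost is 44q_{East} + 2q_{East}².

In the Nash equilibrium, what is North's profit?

388.09

Fishing fleet North's profit: π = q_{North}(135 − 4(q_{North} + q_{East})) − 39q_{North}.
∂π/∂q_{North} = 96 − 8q_{North} − 4q_{East} = 0, so q_{North} = 12 − 0.5q_{East}.
For East: ∂π/∂q_{East} = 91 − 12q_{East} − 4q_{North} = 0 ⇒ q_{East} = 91/12 − (1/3)q_{North}.
Solving the two reaction functions simultaneously: (1 − (−0.5)(−1/3))q_{North} = 12 − 0.5·(91/12), so (5/6)q_{North} = 197/24 and q_{North} = 9.85.
Then q_{East} = 91/12 − (1/3)·9.85 = 4.3.
Price P = 135 − 4·14.15 = 78.4.
North's profit: (78.4 − 39)·9.85 = 388.09.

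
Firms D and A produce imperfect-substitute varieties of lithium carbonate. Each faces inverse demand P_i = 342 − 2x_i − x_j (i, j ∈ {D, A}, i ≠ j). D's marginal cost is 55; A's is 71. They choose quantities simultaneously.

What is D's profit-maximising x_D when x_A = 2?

71.25

Firm D's profit: π = x_D(342 − 2x_D − x_A) − 55x_D.
∂π/∂x_D = 287 − 4x_D − x_A = 0 ⇒ x_D = 71.75 − 0.25x_A.
At x_A = 2: x_D = 71.75 − 0.25·2 = 71.25.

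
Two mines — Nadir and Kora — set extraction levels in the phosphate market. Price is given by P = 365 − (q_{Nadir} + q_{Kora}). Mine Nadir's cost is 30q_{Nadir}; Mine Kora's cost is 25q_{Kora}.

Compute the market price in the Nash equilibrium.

Mine Nadir's profit: π = q_{Nadir}(365 − (q_{Nadir} + q_{Kora})) − 30q_{Nadir}.
∂π/∂q_{Nadir} = 335 − 2q_{Nadir} − q_{Kora} = 0, so q_{Nadir} = 167.5 − 0.5q_{Kora}.
By the same steps for Kora: q_{Kora} = 170 − 0.5q_{Nadir}.
Plugging q_{Kora} into Nadir's best response: q_{Nadir} = 167.5 − 0.5(170 − 0.5q_{Nadir}) ⇒ 0.75q_{Nadir} = 82.5, so q_{Nadir} = 110.
Then q_{Kora} = 170 − 0.5·110 = 115.
Equilibrium price: P = 365 − 225 = 140.

140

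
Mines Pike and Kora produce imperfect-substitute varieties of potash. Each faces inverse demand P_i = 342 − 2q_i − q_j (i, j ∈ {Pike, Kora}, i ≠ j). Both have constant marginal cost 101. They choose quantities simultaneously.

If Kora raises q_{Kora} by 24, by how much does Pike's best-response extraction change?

Mine Pike's profit: π = q_{Pike}(342 − 2q_{Pike} − q_{Kora}) − 101q_{Pike}.
∂π/∂q_{Pike} = 241 − 4q_{Pike} − q_{Kora} = 0 ⇒ q_{Pike} = 60.25 − 0.25q_{Kora}.
The reaction-function slope is −0.25, so a 24-unit rise in q_{Kora} moves q_{Pike} by −0.25 × 24 = −6. Pike's best response falls — the actions are strategic substitutes.

-6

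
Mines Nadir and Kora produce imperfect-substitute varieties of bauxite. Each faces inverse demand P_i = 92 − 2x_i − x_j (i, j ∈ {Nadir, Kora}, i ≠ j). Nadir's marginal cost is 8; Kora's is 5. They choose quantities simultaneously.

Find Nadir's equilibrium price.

41.2

Mine Nadir's profit: π = x_{Nadir}(92 − 2x_{Nadir} − x_{Kora}) − 8x_{Nadir}.
∂π/∂x_{Nadir} = 84 − 4x_{Nadir} − x_{Kora} = 0 ⇒ x_{Nadir} = 21 − 0.25x_{Kora}.
Similarly x_{Kora} = 21.75 − 0.25x_{Nadir}.
Substituting the second reaction function into the first: x_{Nadir} = 21 − 0.25(21.75 − 0.25x_{Nadir}), which gives 0.9375x_{Nadir} = 15.5625 ⇒ x_{Nadir} = 16.6.
Then x_{Kora} = 21.75 − 0.25·16.6 = 17.6.
P_{Nadir} = 92 − 2·16.6 − 17.6 = 41.2.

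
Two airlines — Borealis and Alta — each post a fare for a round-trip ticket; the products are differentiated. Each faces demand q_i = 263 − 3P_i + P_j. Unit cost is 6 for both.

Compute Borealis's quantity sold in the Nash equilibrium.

Borealis's profit: π = (P_{Borealis} − 6)(263 − 3P_{Borealis} + P_{Alta}).
∂π/∂P_{Borealis} = 281 − 6P_{Borealis} + P_{Alta} = 0 ⇒ P_{Borealis} = 281/6 + (1/6)P_{Alta}.
Setting P_{Borealis} = P_{Alta} in the reaction function: P_{Borealis} = 281/6 + (1/6)P_{Borealis}, so P_{Borealis} = (281/6) / (5/6) = 56.2.
q_{Borealis} = 263 − 3·56.2 + 56.2 = 150.6.

150.6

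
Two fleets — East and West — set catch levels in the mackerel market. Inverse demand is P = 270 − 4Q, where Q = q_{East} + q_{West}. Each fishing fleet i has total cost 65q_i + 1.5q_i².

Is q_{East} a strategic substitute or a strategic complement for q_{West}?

Fishing fleet East's profit: π = q_{East}(270 − 4(q_{East} + q_{West})) − 65q_{East} − 1.5q_{East}².
∂π/∂q_{East} = 205 − 11q_{East} − 4q_{West} = 0, so q_{East} = 205/11 − (4/11)q_{West}.
The best-response slope dq_{East}/dq_{West} = −4/11 < 0: the reaction function is downward-sloping, so the choices are strategic substitutes.

strategic substitutes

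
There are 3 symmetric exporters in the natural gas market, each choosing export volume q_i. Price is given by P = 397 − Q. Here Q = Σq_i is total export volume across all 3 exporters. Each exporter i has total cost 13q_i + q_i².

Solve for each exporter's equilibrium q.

A representative exporter's profit is π_i = q_i(397 − Q) − 13q_i − q_i², with Q = q_i + Σ_{j≠i} q_j.
First-order condition: 384 − 4q_i − Σ_{j≠i} q_j = 0.
In a symmetric equilibrium every exporter chooses the same q, so Σ_{j≠i} q_j = 2q. The condition becomes 384 − 6q = 0, giving q = 384/6 = 64.

64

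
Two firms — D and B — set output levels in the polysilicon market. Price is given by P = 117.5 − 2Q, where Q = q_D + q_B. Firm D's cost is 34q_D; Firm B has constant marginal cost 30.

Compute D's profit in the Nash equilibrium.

351.125

Firm D's profit: π = q_D(117.5 − 2(q_D + q_B)) − 34q_D.
∂π/∂q_D = 83.5 − 4q_D − 2q_B = 0, so q_D = 20.875 − 0.5q_B.
By the same steps for B: q_B = 21.875 − 0.5q_D.
Substituting the second reaction function into the first: q_D = 20.875 − 0.5(21.875 − 0.5q_D), which gives 0.75q_D = 9.9375 ⇒ q_D = 13.25.
Then q_B = 21.875 − 0.5·13.25 = 15.25.
Price P = 117.5 − 2·28.5 = 60.5.
D's profit: (60.5 − 34)·13.25 = 351.125.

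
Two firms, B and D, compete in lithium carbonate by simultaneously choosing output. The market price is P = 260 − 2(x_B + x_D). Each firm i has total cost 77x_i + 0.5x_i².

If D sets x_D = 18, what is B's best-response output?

Firm B's profit: π = x_B(260 − 2(x_B + x_D)) − 77x_B − 0.5x_B².
∂π/∂x_B = 183 − 5x_B − 2x_D = 0, so x_B = 36.6 − 0.4x_D.
At x_D = 18: x_B = 36.6 − 0.4·18 = 29.4.

29.4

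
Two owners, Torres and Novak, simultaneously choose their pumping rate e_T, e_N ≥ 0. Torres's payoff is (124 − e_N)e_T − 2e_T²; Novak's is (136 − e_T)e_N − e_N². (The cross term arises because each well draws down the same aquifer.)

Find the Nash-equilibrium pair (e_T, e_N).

Expanding Torres's payoff: 124e_T − e_Ne_T − 2e_T².
∂π/∂e_T = 124 − e_N − 4e_T = 0, so e_T = 31 − 0.25e_N.
Likewise for Novak: e_N = 68 − 0.5e_T.
Plugging e_N into Torres's best response: e_T = 31 − 0.25(68 − 0.5e_T) ⇒ 0.875e_T = 14, so e_T = 16.
Then e_N = 68 − 0.5·16 = 60.

16, 60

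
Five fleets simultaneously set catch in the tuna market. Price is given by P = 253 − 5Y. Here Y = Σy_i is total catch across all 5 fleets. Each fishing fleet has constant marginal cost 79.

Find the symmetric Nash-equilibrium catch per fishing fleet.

A representative fishing fleet's profit is π_i = y_i(253 − 5Y) − 79y_i, with Y = y_i + Σ_{j≠i} y_j.
First-order condition: 174 − 10y_i − 5Σ_{j≠i} y_j = 0.
In a symmetric equilibrium every fishing fleet chooses the same y, so Σ_{j≠i} y_j = 4y. The condition becomes 174 − 30y = 0, giving y = 174/30 = 5.8.

5.8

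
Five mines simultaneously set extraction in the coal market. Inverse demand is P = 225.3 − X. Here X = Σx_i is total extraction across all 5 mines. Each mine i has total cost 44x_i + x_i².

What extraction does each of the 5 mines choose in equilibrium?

A representative mine's profit is π_i = x_i(225.3 − X) − 44x_i − x_i², with X = x_i + Σ_{j≠i} x_j.
First-order condition: 181.3 − 4x_i − Σ_{j≠i} x_j = 0.
Imposing symmetry (x_j = x for all j) turns Σ_{j≠i} x_j into 4x, so 181.3 = 8x and x = 22.6625.

22.6625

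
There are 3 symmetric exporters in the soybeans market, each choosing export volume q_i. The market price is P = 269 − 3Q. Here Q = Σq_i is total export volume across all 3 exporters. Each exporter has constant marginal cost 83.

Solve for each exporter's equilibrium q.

15.5

A representative exporter's profit is π_i = q_i(269 − 3Q) − 83q_i, with Q = q_i + Σ_{j≠i} q_j.
First-order condition: 186 − 6q_i − 3Σ_{j≠i} q_j = 0.
In a symmetric equilibrium every exporter chooses the same q, so Σ_{j≠i} q_j = 2q. The condition becomes 186 − 12q = 0, giving q = 186/12 = 15.5.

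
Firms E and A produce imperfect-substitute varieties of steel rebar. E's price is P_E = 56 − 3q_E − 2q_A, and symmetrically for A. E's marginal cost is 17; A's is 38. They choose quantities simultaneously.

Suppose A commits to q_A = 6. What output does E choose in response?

Firm E's profit: π = q_E(56 − 3q_E − 2q_A) − 17q_E.
∂π/∂q_E = 39 − 6q_E − 2q_A = 0 ⇒ q_E = 6.5 − (1/3)q_A.
At q_A = 6: q_E = 6.5 − (1/3)·6 = 4.5.

4.5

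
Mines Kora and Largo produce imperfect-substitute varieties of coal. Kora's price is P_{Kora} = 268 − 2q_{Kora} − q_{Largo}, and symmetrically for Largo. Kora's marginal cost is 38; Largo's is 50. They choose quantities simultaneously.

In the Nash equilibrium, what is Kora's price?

Mine Kora's profit: π = q_{Kora}(268 − 2q_{Kora} − q_{Largo}) − 38q_{Kora}.
∂π/∂q_{Kora} = 230 − 4q_{Kora} − q_{Largo} = 0 ⇒ q_{Kora} = 57.5 − 0.25q_{Largo}.
Similarly q_{Largo} = 54.5 − 0.25q_{Kora}.
Solving the two reaction functions simultaneously: (1 − (−0.25)(−0.25))q_{Kora} = 57.5 − 0.25·54.5, so 0.9375q_{Kora} = 43.875 and q_{Kora} = 46.8.
Then q_{Largo} = 54.5 − 0.25·46.8 = 42.8.
P_{Kora} = 268 − 2·46.8 − 42.8 = 131.6.

131.6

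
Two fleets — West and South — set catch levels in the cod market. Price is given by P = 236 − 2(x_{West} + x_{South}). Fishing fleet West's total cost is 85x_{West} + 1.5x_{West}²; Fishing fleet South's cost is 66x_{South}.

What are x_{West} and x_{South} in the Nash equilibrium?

11, 37

Fishing fleet West's profit: π = x_{West}(236 − 2(x_{West} + x_{South})) − 85x_{West} − 1.5x_{West}².
∂π/∂x_{West} = 151 − 7x_{West} − 2x_{South} = 0, so x_{West} = 151/7 − (2/7)x_{South}.
For South: ∂π/∂x_{South} = 170 − 4x_{South} − 2x_{West} = 0 ⇒ x_{South} = 42.5 − 0.5x_{West}.
Substituting the second reaction function into the first: x_{West} = 151/7 − (2/7)(42.5 − 0.5x_{West}), which gives (6/7)x_{West} = 66/7 ⇒ x_{West} = 11.
Then x_{South} = 42.5 − 0.5·11 = 37.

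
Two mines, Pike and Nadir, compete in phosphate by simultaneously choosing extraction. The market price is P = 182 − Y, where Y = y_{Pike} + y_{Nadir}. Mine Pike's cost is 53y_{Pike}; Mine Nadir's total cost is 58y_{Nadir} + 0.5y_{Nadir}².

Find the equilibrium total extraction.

76.4

Mine Pike's profit: π = y_{Pike}(182 − (y_{Pike} + y_{Nadir})) − 53y_{Pike}.
∂π/∂y_{Pike} = 129 − 2y_{Pike} − y_{Nadir} = 0, so y_{Pike} = 64.5 − 0.5y_{Nadir}.
For Nadir: ∂π/∂y_{Nadir} = 124 − 3y_{Nadir} − y_{Pike} = 0 ⇒ y_{Nadir} = 124/3 − (1/3)y_{Pike}.
Solving the two reaction functions simultaneously: (1 − (−0.5)(−1/3))y_{Pike} = 64.5 − 0.5·(124/3), so (5/6)y_{Pike} = 263/6 and y_{Pike} = 52.6.
Then y_{Nadir} = 124/3 − (1/3)·52.6 = 23.8.
Total extraction: 52.6 + 23.8 = 76.4.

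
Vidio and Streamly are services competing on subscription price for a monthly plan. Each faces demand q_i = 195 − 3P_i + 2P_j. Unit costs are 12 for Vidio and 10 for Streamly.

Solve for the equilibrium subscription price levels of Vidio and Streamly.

Vidio's profit: π = (P_{Vidio} − 12)(195 − 3P_{Vidio} + 2P_{Streamly}).
∂π/∂P_{Vidio} = 231 − 6P_{Vidio} + 2P_{Streamly} = 0 ⇒ P_{Vidio} = 38.5 + (1/3)P_{Streamly}.
Similarly P_{Streamly} = 37.5 + (1/3)P_{Vidio}.
Substituting the second reaction function into the first: P_{Vidio} = 38.5 + (1/3)(37.5 + (1/3)P_{Vidio}), which gives (8/9)P_{Vidio} = 51 ⇒ P_{Vidio} = 57.375.
Then P_{Streamly} = 37.5 + (1/3)·57.375 = 56.625.

57.375, 56.625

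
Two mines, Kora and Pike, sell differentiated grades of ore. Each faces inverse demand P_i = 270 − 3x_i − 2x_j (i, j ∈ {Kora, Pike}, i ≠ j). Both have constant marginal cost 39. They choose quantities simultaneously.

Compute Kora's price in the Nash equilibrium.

Mine Kora's profit: π = x_{Kora}(270 − 3x_{Kora} − 2x_{Pike}) − 39x_{Kora}.
∂π/∂x_{Kora} = 231 − 6x_{Kora} − 2x_{Pike} = 0 ⇒ x_{Kora} = 38.5 − (1/3)x_{Pike}.
The game is symmetric, so in equilibrium x_{Pike} = x_{Kora}: the reaction function gives (4/3)x_{Kora} = 38.5, hence x_{Kora} = 28.875.
P_{Kora} = 270 − 3·28.875 − 2·28.875 = 125.625.

125.625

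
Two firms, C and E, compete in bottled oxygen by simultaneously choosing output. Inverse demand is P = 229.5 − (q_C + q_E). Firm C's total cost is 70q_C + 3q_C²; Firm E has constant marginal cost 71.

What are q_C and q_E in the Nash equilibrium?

Firm C's profit: π = q_C(229.5 − (q_C + q_E)) − 70q_C − 3q_C².
∂π/∂q_C = 159.5 − 8q_C − q_E = 0, so q_C = 19.9375 − 0.125q_E.
For E: ∂π/∂q_E = 158.5 − 2q_E − q_C = 0 ⇒ q_E = 79.25 − 0.5q_C.
Solving the two reaction functions simultaneously: (1 − (−0.125)(−0.5))q_C = 19.9375 − 0.125·79.25, so 0.9375q_C = 321/32 and q_C = 10.7.
Then q_E = 79.25 − 0.5·10.7 = 73.9.

10.7, 73.9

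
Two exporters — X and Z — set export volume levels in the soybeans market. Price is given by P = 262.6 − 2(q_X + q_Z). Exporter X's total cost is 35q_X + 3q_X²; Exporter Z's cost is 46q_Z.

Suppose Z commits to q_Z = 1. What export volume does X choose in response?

Exporter X's profit: π = q_X(262.6 − 2(q_X + q_Z)) − 35q_X − 3q_X².
∂π/∂q_X = 227.6 − 10q_X − 2q_Z = 0, so q_X = 22.76 − 0.2q_Z.
At q_Z = 1: q_X = 22.76 − 0.2·1 = 22.56.

22.56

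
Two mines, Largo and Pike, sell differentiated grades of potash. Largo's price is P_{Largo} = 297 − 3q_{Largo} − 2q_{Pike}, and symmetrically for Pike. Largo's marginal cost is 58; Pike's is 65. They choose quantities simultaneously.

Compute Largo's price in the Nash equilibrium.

148.9375

Mine Largo's profit: π = q_{Largo}(297 − 3q_{Largo} − 2q_{Pike}) − 58q_{Largo}.
∂π/∂q_{Largo} = 239 − 6q_{Largo} − 2q_{Pike} = 0 ⇒ q_{Largo} = 239/6 − (1/3)q_{Pike}.
Similarly q_{Pike} = 116/3 − (1/3)q_{Largo}.
Substituting the second reaction function into the first: q_{Largo} = 239/6 − (1/3)(116/3 − (1/3)q_{Largo}), which gives (8/9)q_{Largo} = 485/18 ⇒ q_{Largo} = 30.3125.
Then q_{Pike} = 116/3 − (1/3)·30.3125 = 28.5625.
P_{Largo} = 297 − 3·30.3125 − 2·28.5625 = 148.9375.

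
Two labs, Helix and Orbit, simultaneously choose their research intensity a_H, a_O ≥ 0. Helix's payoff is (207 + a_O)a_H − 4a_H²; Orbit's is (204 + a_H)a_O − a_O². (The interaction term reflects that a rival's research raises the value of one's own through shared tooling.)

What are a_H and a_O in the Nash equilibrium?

41.2, 122.6

Expanding Helix's payoff: 207a_H + a_Oa_H − 4a_H².
∂π/∂a_H = 207 + a_O − 8a_H = 0, so a_H = 25.875 + 0.125a_O.
Likewise for Orbit: a_O = 102 + 0.5a_H.
Substituting the second reaction function into the first: a_H = 25.875 + 0.125(102 + 0.5a_H), which gives 0.9375a_H = 38.625 ⇒ a_H = 41.2.
Then a_O = 102 + 0.5·41.2 = 122.6.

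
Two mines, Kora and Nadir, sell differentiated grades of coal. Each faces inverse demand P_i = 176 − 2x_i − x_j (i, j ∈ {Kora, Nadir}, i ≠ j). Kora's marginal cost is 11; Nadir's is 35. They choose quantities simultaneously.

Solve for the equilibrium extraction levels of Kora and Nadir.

34.6, 26.6

Mine Kora's profit: π = x_{Kora}(176 − 2x_{Kora} − x_{Nadir}) − 11x_{Kora}.
∂π/∂x_{Kora} = 165 − 4x_{Kora} − x_{Nadir} = 0 ⇒ x_{Kora} = 41.25 − 0.25x_{Nadir}.
Similarly x_{Nadir} = 35.25 − 0.25x_{Kora}.
Substituting the second reaction function into the first: x_{Kora} = 41.25 − 0.25(35.25 − 0.25x_{Kora}), which gives 0.9375x_{Kora} = 32.4375 ⇒ x_{Kora} = 34.6.
Then x_{Nadir} = 35.25 − 0.25·34.6 = 26.6.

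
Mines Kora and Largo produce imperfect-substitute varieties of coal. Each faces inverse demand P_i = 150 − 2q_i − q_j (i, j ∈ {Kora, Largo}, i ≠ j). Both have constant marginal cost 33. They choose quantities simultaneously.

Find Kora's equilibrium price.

Mine Kora's profit: π = q_{Kora}(150 − 2q_{Kora} − q_{Largo}) − 33q_{Kora}.
∂π/∂q_{Kora} = 117 − 4q_{Kora} − q_{Largo} = 0 ⇒ q_{Kora} = 29.25 − 0.25q_{Largo}.
By symmetry q_{Largo} = q_{Kora}; substituting into the reaction function, 1.25q_{Kora} = 29.25 and q_{Kora} = 23.4.
P_{Kora} = 150 − 2·23.4 − 23.4 = 79.8.

79.8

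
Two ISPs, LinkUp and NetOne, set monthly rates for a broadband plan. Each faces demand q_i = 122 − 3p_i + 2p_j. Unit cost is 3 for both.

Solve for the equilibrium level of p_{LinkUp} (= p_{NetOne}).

LinkUp's profit: π = (p_{LinkUp} − 3)(122 − 3p_{LinkUp} + 2p_{NetOne}).
∂π/∂p_{LinkUp} = 131 − 6p_{LinkUp} + 2p_{NetOne} = 0 ⇒ p_{LinkUp} = 131/6 + (1/3)p_{NetOne}.
Setting p_{LinkUp} = p_{NetOne} in the reaction function: p_{LinkUp} = 131/6 + (1/3)p_{LinkUp}, so p_{LinkUp} = (131/6) / (2/3) = 32.75.

32.75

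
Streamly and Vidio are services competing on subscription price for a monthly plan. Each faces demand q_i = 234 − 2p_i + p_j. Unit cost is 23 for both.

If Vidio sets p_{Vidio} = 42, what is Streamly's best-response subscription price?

80.5

Streamly's profit: π = (p_{Streamly} − 23)(234 − 2p_{Streamly} + p_{Vidio}).
∂π/∂p_{Streamly} = 280 − 4p_{Streamly} + p_{Vidio} = 0 ⇒ p_{Streamly} = 70 + 0.25p_{Vidio}.
At p_{Vidio} = 42: p_{Streamly} = 70 + 0.25·42 = 80.5.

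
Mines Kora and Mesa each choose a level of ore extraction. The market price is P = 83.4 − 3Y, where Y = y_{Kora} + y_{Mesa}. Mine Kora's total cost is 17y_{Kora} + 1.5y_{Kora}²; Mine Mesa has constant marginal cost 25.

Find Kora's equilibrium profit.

Mine Kora's profit: π = y_{Kora}(83.4 − 3(y_{Kora} + y_{Mesa})) − 17y_{Kora} − 1.5y_{Kora}².
∂π/∂y_{Kora} = 66.4 − 9y_{Kora} − 3y_{Mesa} = 0, so y_{Kora} = 332/45 − (1/3)y_{Mesa}.
For Mesa: ∂π/∂y_{Mesa} = 58.4 − 6y_{Mesa} − 3y_{Kora} = 0 ⇒ y_{Mesa} = 146/15 − 0.5y_{Kora}.
Substituting the second reaction function into the first: y_{Kora} = 332/45 − (1/3)(146/15 − 0.5y_{Kora}), which gives (5/6)y_{Kora} = 62/15 ⇒ y_{Kora} = 4.96.
Then y_{Mesa} = 146/15 − 0.5·4.96 = 544/75.
Price P = 83.4 − 3·(916/75) = 46.76.
Kora's profit: (46.76 − 17)·4.96 − 1.5(4.96)² = 110.7072.

110.7072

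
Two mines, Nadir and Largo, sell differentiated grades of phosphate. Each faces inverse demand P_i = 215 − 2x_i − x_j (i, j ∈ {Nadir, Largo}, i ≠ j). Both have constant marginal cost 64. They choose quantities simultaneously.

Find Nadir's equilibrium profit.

1824.08

Mine Nadir's profit: π = x_{Nadir}(215 − 2x_{Nadir} − x_{Largo}) − 64x_{Nadir}.
∂π/∂x_{Nadir} = 151 − 4x_{Nadir} − x_{Largo} = 0 ⇒ x_{Nadir} = 37.75 − 0.25x_{Largo}.
Setting x_{Nadir} = x_{Largo} in the reaction function: x_{Nadir} = 37.75 − 0.25x_{Nadir}, so x_{Nadir} = 37.75 / 1.25 = 30.2.
P_{Nadir} = 215 − 2·30.2 − 30.2 = 124.4.
Profit = (124.4 − 64)·30.2 = 1824.08.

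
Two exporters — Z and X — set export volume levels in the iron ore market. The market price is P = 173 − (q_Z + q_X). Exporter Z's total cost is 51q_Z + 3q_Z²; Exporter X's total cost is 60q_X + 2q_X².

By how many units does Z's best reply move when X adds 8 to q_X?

Exporter Z's profit: π = q_Z(173 − (q_Z + q_X)) − 51q_Z − 3q_Z².
∂π/∂q_Z = 122 − 8q_Z − q_X = 0, so q_Z = 15.25 − 0.125q_X.
The reaction-function slope is −0.125, so an 8-unit rise in q_X moves q_Z by −0.125 × 8 = −1. Z's best response falls — the actions are strategic substitutes.

-1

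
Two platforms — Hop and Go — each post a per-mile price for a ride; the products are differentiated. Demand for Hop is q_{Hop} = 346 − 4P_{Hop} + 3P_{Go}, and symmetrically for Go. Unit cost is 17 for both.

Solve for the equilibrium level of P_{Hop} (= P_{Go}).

Hop's profit: π = (P_{Hop} − 17)(346 − 4P_{Hop} + 3P_{Go}).
∂π/∂P_{Hop} = 414 − 8P_{Hop} + 3P_{Go} = 0 ⇒ P_{Hop} = 51.75 + 0.375P_{Go}.
Setting P_{Hop} = P_{Go} in the reaction function: P_{Hop} = 51.75 + 0.375P_{Hop}, so P_{Hop} = 51.75 / 0.625 = 82.8.

82.8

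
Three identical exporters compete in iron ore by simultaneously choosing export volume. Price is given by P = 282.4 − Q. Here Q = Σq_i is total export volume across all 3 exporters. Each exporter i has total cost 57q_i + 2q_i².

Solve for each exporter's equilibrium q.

28.175

A representative exporter's profit is π_i = q_i(282.4 − Q) − 57q_i − 2q_i², with Q = q_i + Σ_{j≠i} q_j.
First-order condition: 225.4 − 6q_i − Σ_{j≠i} q_j = 0.
Imposing symmetry (q_j = q for all j) turns Σ_{j≠i} q_j into 2q, so 225.4 = 8q and q = 28.175.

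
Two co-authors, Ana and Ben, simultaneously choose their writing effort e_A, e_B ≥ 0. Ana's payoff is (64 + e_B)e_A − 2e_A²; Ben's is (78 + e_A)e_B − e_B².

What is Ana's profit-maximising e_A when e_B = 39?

25.75

Expanding Ana's payoff: 64e_A + e_Be_A − 2e_A².
∂π/∂e_A = 64 + e_B − 4e_A = 0, so e_A = 16 + 0.25e_B.
At e_B = 39: e_A = 16 + 0.25·39 = 25.75.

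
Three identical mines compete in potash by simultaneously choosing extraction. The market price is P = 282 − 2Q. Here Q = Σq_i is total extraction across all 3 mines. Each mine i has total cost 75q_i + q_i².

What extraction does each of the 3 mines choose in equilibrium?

A representative mine's profit is π_i = q_i(282 − 2Q) − 75q_i − q_i², with Q = q_i + Σ_{j≠i} q_j.
First-order condition: 207 − 6q_i − 2Σ_{j≠i} q_j = 0.
In a symmetric equilibrium every mine chooses the same q, so Σ_{j≠i} q_j = 2q. The condition becomes 207 − 10q = 0, giving q = 207/10 = 20.7.

20.7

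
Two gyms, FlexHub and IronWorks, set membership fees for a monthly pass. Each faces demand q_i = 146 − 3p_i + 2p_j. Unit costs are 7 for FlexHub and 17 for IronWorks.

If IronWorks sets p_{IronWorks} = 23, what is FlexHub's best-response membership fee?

FlexHub's profit: π = (p_{FlexHub} − 7)(146 − 3p_{FlexHub} + 2p_{IronWorks}).
∂π/∂p_{FlexHub} = 167 − 6p_{FlexHub} + 2p_{IronWorks} = 0 ⇒ p_{FlexHub} = 167/6 + (1/3)p_{IronWorks}.
At p_{IronWorks} = 23: p_{FlexHub} = 167/6 + (1/3)·23 = 35.5.

35.5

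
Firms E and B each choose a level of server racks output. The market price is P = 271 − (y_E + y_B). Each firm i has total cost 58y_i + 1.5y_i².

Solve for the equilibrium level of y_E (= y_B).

Firm E's profit: π = y_E(271 − (y_E + y_B)) − 58y_E − 1.5y_E².
∂π/∂y_E = 213 − 5y_E − y_B = 0, so y_E = 42.6 − 0.2y_B.
Setting y_E = y_B in the reaction function: y_E = 42.6 − 0.2y_E, so y_E = 42.6 / 1.2 = 35.5.

35.5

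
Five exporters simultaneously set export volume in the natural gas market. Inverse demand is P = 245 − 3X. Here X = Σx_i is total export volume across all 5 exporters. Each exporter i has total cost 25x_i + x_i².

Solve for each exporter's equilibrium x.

A representative exporter's profit is π_i = x_i(245 − 3X) − 25x_i − x_i², with X = x_i + Σ_{j≠i} x_j.
First-order condition: 220 − 8x_i − 3Σ_{j≠i} x_j = 0.
With identical exporters, set every x_j = x: then 220 − 8x − 12x = 0, i.e. x = 220/20 = 11.

11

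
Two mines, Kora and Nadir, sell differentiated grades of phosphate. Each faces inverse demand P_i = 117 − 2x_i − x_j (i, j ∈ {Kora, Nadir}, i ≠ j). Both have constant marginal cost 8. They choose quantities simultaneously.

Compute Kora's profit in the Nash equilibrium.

950.48

Mine Kora's profit: π = x_{Kora}(117 − 2x_{Kora} − x_{Nadir}) − 8x_{Kora}.
∂π/∂x_{Kora} = 109 − 4x_{Kora} − x_{Nadir} = 0 ⇒ x_{Kora} = 27.25 − 0.25x_{Nadir}.
The game is symmetric, so in equilibrium x_{Nadir} = x_{Kora}: the reaction function gives 1.25x_{Kora} = 27.25, hence x_{Kora} = 21.8.
P_{Kora} = 117 − 2·21.8 − 21.8 = 51.6.
Profit = (51.6 − 8)·21.8 = 950.48.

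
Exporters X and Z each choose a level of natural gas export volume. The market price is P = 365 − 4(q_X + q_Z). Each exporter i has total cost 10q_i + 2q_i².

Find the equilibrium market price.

187.5

Exporter X's profit: π = q_X(365 − 4(q_X + q_Z)) − 10q_X − 2q_X².
∂π/∂q_X = 355 − 12q_X − 4q_Z = 0, so q_X = 355/12 − (1/3)q_Z.
By symmetry q_Z = q_X; substituting into the reaction function, (4/3)q_X = 355/12 and q_X = 22.1875.
Equilibrium price: P = 365 − 4·44.375 = 187.5.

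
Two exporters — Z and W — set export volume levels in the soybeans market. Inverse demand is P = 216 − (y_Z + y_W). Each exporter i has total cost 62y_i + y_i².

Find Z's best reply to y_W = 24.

Exporter Z's profit: π = y_Z(216 − (y_Z + y_W)) − 62y_Z − y_Z².
∂π/∂y_Z = 154 − 4y_Z − y_W = 0, so y_Z = 38.5 − 0.25y_W.
At y_W = 24: y_Z = 38.5 − 0.25·24 = 32.5.

32.5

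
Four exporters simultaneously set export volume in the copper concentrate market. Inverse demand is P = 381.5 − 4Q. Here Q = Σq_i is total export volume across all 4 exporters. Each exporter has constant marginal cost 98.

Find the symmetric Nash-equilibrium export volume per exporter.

14.175

A representative exporter's profit is π_i = q_i(381.5 − 4Q) − 98q_i, with Q = q_i + Σ_{j≠i} q_j.
First-order condition: 283.5 − 8q_i − 4Σ_{j≠i} q_j = 0.
Imposing symmetry (q_j = q for all j) turns Σ_{j≠i} q_j into 3q, so 283.5 = 20q and q = 14.175.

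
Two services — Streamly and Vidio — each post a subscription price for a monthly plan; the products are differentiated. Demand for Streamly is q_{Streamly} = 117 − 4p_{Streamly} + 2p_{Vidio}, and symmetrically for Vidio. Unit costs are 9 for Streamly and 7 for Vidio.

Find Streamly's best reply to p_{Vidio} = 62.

Streamly's profit: π = (p_{Streamly} − 9)(117 − 4p_{Streamly} + 2p_{Vidio}).
∂π/∂p_{Streamly} = 153 − 8p_{Streamly} + 2p_{Vidio} = 0 ⇒ p_{Streamly} = 19.125 + 0.25p_{Vidio}.
At p_{Vidio} = 62: p_{Streamly} = 19.125 + 0.25·62 = 34.625.

34.625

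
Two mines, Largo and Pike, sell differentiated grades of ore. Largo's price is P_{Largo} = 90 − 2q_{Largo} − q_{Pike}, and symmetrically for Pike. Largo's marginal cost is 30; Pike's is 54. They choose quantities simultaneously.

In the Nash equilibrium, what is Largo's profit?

369.92

Mine Largo's profit: π = q_{Largo}(90 − 2q_{Largo} − q_{Pike}) − 30q_{Largo}.
∂π/∂q_{Largo} = 60 − 4q_{Largo} − q_{Pike} = 0 ⇒ q_{Largo} = 15 − 0.25q_{Pike}.
Similarly q_{Pike} = 9 − 0.25q_{Largo}.
Solving the two reaction functions simultaneously: (1 − (−0.25)(−0.25))q_{Largo} = 15 − 0.25·9, so 0.9375q_{Largo} = 12.75 and q_{Largo} = 13.6.
Then q_{Pike} = 9 − 0.25·13.6 = 5.6.
P_{Largo} = 90 − 2·13.6 − 5.6 = 57.2.
Profit = (57.2 − 30)·13.6 = 369.92.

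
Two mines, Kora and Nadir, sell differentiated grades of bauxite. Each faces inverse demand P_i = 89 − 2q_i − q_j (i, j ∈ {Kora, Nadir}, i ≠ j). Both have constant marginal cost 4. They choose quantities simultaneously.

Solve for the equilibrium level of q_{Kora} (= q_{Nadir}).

Mine Kora's profit: π = q_{Kora}(89 − 2q_{Kora} − q_{Nadir}) − 4q_{Kora}.
∂π/∂q_{Kora} = 85 − 4q_{Kora} − q_{Nadir} = 0 ⇒ q_{Kora} = 21.25 − 0.25q_{Nadir}.
The game is symmetric, so in equilibrium q_{Nadir} = q_{Kora}: the reaction function gives 1.25q_{Kora} = 21.25, hence q_{Kora} = 17.

17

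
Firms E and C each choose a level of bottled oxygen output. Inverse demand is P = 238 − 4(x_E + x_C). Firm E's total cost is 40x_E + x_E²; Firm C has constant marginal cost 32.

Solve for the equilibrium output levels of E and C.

11.875, 19.8125

Firm E's profit: π = x_E(238 − 4(x_E + x_C)) − 40x_E − x_E².
∂π/∂x_E = 198 − 10x_E − 4x_C = 0, so x_E = 19.8 − 0.4x_C.
For C: ∂π/∂x_C = 206 − 8x_C − 4x_E = 0 ⇒ x_C = 25.75 − 0.5x_E.
Plugging x_C into E's best response: x_E = 19.8 − 0.4(25.75 − 0.5x_E) ⇒ 0.8x_E = 9.5, so x_E = 11.875.
Then x_C = 25.75 − 0.5·11.875 = 19.8125.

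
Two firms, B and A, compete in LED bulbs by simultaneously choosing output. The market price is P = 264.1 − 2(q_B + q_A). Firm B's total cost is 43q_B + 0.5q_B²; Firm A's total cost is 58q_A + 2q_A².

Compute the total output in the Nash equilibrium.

54.025

Firm B's profit: π = q_B(264.1 − 2(q_B + q_A)) − 43q_B − 0.5q_B².
∂π/∂q_B = 221.1 − 5q_B − 2q_A = 0, so q_B = 44.22 − 0.4q_A.
For A: ∂π/∂q_A = 206.1 − 8q_A − 2q_B = 0 ⇒ q_A = 25.7625 − 0.25q_B.
Solving the two reaction functions simultaneously: (1 − (−0.4)(−0.25))q_B = 44.22 − 0.4·25.7625, so 0.9q_B = 33.915 and q_B = 2261/60.
Then q_A = 25.7625 − 0.25·(2261/60) = 1961/120.
Total output: 2261/60 + 1961/120 = 54.025.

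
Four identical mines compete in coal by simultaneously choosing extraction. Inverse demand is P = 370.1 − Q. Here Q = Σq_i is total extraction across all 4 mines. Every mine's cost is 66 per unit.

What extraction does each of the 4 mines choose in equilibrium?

60.82

A representative mine's profit is π_i = q_i(370.1 − Q) − 66q_i, with Q = q_i + Σ_{j≠i} q_j.
First-order condition: 304.1 − 2q_i − Σ_{j≠i} q_j = 0.
With identical mines, set every q_j = q: then 304.1 − 2q − 3q = 0, i.e. q = 304.1/5 = 60.82.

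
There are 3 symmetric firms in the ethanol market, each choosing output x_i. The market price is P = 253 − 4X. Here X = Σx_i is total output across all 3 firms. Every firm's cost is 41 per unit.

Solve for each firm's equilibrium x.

13.25

A representative firm's profit is π_i = x_i(253 − 4X) − 41x_i, with X = x_i + Σ_{j≠i} x_j.
First-order condition: 212 − 8x_i − 4Σ_{j≠i} x_j = 0.
With identical firms, set every x_j = x: then 212 − 8x − 8x = 0, i.e. x = 212/16 = 13.25.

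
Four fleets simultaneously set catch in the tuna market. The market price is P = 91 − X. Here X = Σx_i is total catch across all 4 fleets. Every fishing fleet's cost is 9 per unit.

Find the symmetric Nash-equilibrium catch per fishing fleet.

16.4

A representative fishing fleet's profit is π_i = x_i(91 − X) − 9x_i, with X = x_i + Σ_{j≠i} x_j.
First-order condition: 82 − 2x_i − Σ_{j≠i} x_j = 0.
With identical fishing fleets, set every x_j = x: then 82 − 2x − 3x = 0, i.e. x = 82/5 = 16.4.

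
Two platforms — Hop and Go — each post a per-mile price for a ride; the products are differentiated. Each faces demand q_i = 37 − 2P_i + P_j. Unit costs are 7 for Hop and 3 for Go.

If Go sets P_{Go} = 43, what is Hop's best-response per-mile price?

23.5

Hop's profit: π = (P_{Hop} − 7)(37 − 2P_{Hop} + P_{Go}).
∂π/∂P_{Hop} = 51 − 4P_{Hop} + P_{Go} = 0 ⇒ P_{Hop} = 12.75 + 0.25P_{Go}.
At P_{Go} = 43: P_{Hop} = 12.75 + 0.25·43 = 23.5.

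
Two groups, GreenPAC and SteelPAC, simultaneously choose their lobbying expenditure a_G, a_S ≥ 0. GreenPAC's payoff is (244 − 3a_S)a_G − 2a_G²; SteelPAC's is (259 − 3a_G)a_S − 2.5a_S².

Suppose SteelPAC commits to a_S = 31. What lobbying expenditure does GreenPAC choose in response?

37.75

Expanding GreenPAC's payoff: 244a_G − 3a_Sa_G − 2a_G².
∂π/∂a_G = 244 − 3a_S − 4a_G = 0, so a_G = 61 − 0.75a_S.
At a_S = 31: a_G = 61 − 0.75·31 = 37.75.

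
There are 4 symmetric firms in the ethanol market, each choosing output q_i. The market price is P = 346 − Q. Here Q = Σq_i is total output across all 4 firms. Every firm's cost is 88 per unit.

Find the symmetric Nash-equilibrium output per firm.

A representative firm's profit is π_i = q_i(346 − Q) − 88q_i, with Q = q_i + Σ_{j≠i} q_j.
First-order condition: 258 − 2q_i − Σ_{j≠i} q_j = 0.
In a symmetric equilibrium every firm chooses the same q, so Σ_{j≠i} q_j = 3q. The condition becomes 258 − 5q = 0, giving q = 258/5 = 51.6.

51.6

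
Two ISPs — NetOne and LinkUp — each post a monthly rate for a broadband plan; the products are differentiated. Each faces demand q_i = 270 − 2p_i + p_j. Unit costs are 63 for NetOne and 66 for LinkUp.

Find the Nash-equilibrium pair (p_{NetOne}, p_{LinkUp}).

NetOne's profit: π = (p_{NetOne} − 63)(270 − 2p_{NetOne} + p_{LinkUp}).
∂π/∂p_{NetOne} = 396 − 4p_{NetOne} + p_{LinkUp} = 0 ⇒ p_{NetOne} = 99 + 0.25p_{LinkUp}.
Similarly p_{LinkUp} = 100.5 + 0.25p_{NetOne}.
Substituting the second reaction function into the first: p_{NetOne} = 99 + 0.25(100.5 + 0.25p_{NetOne}), which gives 0.9375p_{NetOne} = 124.125 ⇒ p_{NetOne} = 132.4.
Then p_{LinkUp} = 100.5 + 0.25·132.4 = 133.6.

132.4, 133.6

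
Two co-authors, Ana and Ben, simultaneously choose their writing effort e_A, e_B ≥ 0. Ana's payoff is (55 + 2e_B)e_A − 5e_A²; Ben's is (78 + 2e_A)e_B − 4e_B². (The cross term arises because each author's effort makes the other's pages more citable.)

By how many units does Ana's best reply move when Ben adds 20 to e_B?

Expanding Ana's payoff: 55e_A + 2e_Be_A − 5e_A².
∂π/∂e_A = 55 + 2e_B − 10e_A = 0, so e_A = 5.5 + 0.2e_B.
The reaction-function slope is 0.2, so a 20-unit rise in e_B moves e_A by 0.2 × 20 = 4. Ana's best response rises — the actions are strategic complements.

4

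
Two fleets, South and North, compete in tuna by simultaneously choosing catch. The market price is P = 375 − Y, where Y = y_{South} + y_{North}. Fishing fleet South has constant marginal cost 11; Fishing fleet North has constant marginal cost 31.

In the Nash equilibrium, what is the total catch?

236

Fishing fleet South's profit: π = y_{South}(375 − (y_{South} + y_{North})) − 11y_{South}.
∂π/∂y_{South} = 364 − 2y_{South} − y_{North} = 0, so y_{South} = 182 − 0.5y_{North}.
By the same steps for North: y_{North} = 172 − 0.5y_{South}.
Substituting the second reaction function into the first: y_{South} = 182 − 0.5(172 − 0.5y_{South}), which gives 0.75y_{South} = 96 ⇒ y_{South} = 128.
Then y_{North} = 172 − 0.5·128 = 108.
Total catch: 128 + 108 = 236.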